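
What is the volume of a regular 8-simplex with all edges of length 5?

Volume = 5^8 · √(9/2^8) / 8! ≈ 1.81652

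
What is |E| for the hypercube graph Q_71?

An n-cube has n·2^(n-1) edges. With n = 71: 71·1180591620717411303424 = 83822005070936202543104.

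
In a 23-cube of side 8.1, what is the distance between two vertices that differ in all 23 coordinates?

Diagonal = √23 · 8.1 ≈ 38.8462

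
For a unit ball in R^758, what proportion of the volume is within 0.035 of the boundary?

1 - (1-0.035)^758 ≈ 1 - 1.869e-12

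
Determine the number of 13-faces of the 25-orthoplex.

Each 13-face is the convex hull of 14 vertices, one chosen as ±e_i from each of 14 distinct axes: 2^14·C(25,14) = 73030041600.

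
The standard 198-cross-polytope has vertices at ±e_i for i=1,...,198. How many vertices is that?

Number of vertices = 2n = 396.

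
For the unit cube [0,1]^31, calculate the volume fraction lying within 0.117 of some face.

The inner cube has side 1-2·0.117 = 0.766 and volume (0.766)^31 ≈ 0.0002577, so the shell holds 0.999742 of the volume.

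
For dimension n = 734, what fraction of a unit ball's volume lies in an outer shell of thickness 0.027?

1 - (1-0.027)^734 ≈ 0.9999999981 ≈ (100 - 1.88e-07)%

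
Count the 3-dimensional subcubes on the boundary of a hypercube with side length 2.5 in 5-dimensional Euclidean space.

Number of 3-faces = C(5,3) · 2^(5-3) = 10 · 4 = 40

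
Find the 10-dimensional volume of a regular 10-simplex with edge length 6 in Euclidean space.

Volume = 6^10 · √(11/2^10) / 10! ≈ 1.72701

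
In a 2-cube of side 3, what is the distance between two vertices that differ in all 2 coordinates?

The space diagonal of an n-cube of side s is s√n. Here 3·√2 ≈ 4.24264.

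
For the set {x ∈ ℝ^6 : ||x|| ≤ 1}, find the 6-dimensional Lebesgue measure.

V_6(1) = π^(6/2) · (1)^6 / Γ(6/2 + 1) = π^3/6 ≈ 5.16771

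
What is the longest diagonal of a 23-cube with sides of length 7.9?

Diagonal = √23 · 7.9 ≈ 37.8871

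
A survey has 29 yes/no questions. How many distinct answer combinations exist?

Each vertex is a binary string of length 29, so there are 2^29 = 536870912.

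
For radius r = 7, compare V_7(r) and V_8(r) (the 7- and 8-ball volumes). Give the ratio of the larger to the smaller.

V_7(7) ≈ 3.89105e+06, V_8(7) ≈ 2.33977e+07. The 8-ball is larger by a factor of 6.013.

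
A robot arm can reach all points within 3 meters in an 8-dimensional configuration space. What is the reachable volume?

V_8(3) = π^(8/2) · (3)^8 / Γ(8/2 + 1) = 2187·π^4/8 ≈ 26629.2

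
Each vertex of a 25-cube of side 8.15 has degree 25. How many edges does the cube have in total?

Number of 1-faces = C(25,1)·2^(25-1) = 25·16777216 = 419430400.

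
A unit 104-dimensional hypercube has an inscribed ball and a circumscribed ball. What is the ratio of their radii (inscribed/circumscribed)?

For an n-cube of any side s, the inradius is s/2 and the circumradius is s√n/2, so the ratio is 1/√104 ≈ 0.0980581.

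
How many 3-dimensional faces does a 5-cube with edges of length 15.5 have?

Choose 3 of 5 axes to span the face (C(5,3) = 10 ways), then fix each of the remaining 2 coordinates at one of its two extreme values (2^2 = 4 ways): 10·4 = 40.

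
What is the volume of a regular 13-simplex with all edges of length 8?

For a regular n-simplex with edge a, V = (a^n / n!)·√((n+1)/2^n). With a=8, n=13: V ≈ 3.64971.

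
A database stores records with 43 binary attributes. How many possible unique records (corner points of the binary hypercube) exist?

Number of vertices = 2^43 = 8796093022208.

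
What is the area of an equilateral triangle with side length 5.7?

Area = (√3/4) · 5.7² = 14.0686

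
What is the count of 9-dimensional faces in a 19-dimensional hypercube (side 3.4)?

Choose 9 of 19 axes to span the face (C(19,9) = 92378 ways), then fix each of the remaining 10 coordinates at one of its two extreme values (2^10 = 1024 ways): 92378·1024 = 94595072.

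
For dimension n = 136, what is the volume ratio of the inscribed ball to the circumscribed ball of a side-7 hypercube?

V_in / V_out = (r_in/r_out)^136 = (1/√136)^136 = 136^(-136/2) ≈ 8.30528e-146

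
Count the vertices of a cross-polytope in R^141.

The 141-dimensional cross-polytope has 2n = 2·141 = 282 vertices.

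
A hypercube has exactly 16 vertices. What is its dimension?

Since 2^n = 16, we have n = 4.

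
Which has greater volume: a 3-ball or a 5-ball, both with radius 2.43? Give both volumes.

V_3(2.43) ≈ 60.1046. V_5(2.43) ≈ 445.995. The 5-ball is larger.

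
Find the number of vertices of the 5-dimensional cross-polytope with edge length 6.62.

An n-cross-polytope has 2n vertices; here n = 5, giving 10.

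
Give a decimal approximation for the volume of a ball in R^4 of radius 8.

The n-ball volume is π^(n/2)·r^n/Γ(n/2+1). With n=4, r=8: V = 2048·π^2 ≈ 20212.9.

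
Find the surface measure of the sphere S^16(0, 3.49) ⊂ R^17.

The surface area of an n-ball is 2π^(n/2) r^(n-1) / Γ(n/2). For n=17, r=3.49: 1.16096e+09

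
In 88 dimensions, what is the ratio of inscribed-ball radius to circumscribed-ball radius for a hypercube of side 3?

Ratio = (s/2)/(s√88/2) = 88^(-1/2) ≈ 0.1066.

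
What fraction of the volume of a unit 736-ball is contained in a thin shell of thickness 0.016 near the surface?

Shell fraction = 1 - (1-0.016)^736 ≈ 0.999993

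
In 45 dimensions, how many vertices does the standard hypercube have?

An n-cube has 2^n vertices; for n = 45 that is 2^45 = 35184372088832.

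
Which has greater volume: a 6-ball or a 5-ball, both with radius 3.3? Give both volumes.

V_6(3.3) ≈ 6673.94. V_5(3.3) ≈ 2060. The 6-ball is larger.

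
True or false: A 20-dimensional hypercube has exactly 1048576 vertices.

True. The 20-cube has 2^20 = 1048576 vertices.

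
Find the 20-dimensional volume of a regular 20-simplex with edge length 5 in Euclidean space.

V = (5^20 / 20!) · √((20+1) / 2^20) ≈ 1.75422e-07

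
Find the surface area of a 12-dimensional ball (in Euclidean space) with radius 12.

|∂B_12(12)| = 61917364224·π^6/5 ≈ 1.19053e+13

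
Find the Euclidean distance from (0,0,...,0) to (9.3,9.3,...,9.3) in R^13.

d = √(9.3² + 9.3² + ... + 9.3²) [13 terms] = √(13·9.3²) = 9.3√13 ≈ 33.5316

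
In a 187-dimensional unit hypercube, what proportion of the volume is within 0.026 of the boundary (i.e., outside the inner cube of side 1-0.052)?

1 - (1 - 2·0.026)^187 = 1 - 0.948^187 ≈ 0.999954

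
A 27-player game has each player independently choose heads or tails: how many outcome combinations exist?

Each vertex is a binary string of length 27, so there are 2^27 = 134217728.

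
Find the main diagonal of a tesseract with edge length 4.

d = √(4² + 4² + ... + 4²) [4 terms] = √(4·4²) = 4√4 = 8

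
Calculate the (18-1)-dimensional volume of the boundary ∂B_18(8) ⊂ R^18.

S_18(8) = 2·π^(18/2)·(8)^17 / Γ(18/2) = 35184372088832·π^9/315 ≈ 3.32957e+15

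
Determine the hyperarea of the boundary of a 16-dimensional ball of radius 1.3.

The surface area of an n-ball is 2π^(n/2) r^(n-1) / Γ(n/2). For n=16, r=1.3: 192.73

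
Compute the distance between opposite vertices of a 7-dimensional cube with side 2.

Diagonal = √7 · 2 ≈ 5.2915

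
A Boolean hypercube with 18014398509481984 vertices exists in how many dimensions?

n = log_2(18014398509481984) = 54.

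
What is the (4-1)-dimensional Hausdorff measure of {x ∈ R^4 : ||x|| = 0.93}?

S_4(0.93) = 2·π^(4/2)·(0.93)^3 / Γ(4/2) ≈ 15.8774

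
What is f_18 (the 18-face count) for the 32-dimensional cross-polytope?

An n-cross-polytope has 2^(k+1)·C(n,k+1) k-faces. Here 2^19·C(32,19) = 524288·347373600 = 182123809996800.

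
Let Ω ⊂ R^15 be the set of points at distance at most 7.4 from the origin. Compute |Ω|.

The n-ball volume is π^(n/2)·r^n/Γ(n/2+1). With n=15, r=7.4: V ≈ 4.16779e+12.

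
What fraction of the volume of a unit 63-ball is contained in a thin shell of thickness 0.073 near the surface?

Shell fraction = 1 - (1-0.073)^63 ≈ 0.991566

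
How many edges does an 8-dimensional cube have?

An n-cube has n·2^(n-1) edges. With n = 8: 8·128 = 1024.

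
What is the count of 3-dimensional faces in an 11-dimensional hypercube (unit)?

Number of 3-faces = C(11,3) · 2^(11-3) = 165 · 256 = 42240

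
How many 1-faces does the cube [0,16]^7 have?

Each of the 2^7 = 128 vertices has degree 7; total edges = 7·2^7/2 = 448.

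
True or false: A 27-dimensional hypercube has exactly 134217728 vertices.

True. The 27-cube has 2^27 = 134217728 vertices.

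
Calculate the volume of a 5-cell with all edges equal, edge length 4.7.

For a regular n-simplex with edge a, V = (a^n / n!)·√((n+1)/2^n). With a=4.7, n=4: V ≈ 11.3659.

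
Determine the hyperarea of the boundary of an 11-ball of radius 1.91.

S = n·V_n(r)/r = 11·V_11(1.91)/1.91 (volume-to-surface relation), giving 13391.6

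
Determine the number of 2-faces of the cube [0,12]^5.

Number of 2-faces = C(5,2) · 2^(5-2) = 10 · 8 = 80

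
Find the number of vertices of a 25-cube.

Each vertex is a binary string of length 25, so there are 2^25 = 33554432.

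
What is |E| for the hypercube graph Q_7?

Each of the 2^7 = 128 vertices has degree 7; total edges = 7·2^7/2 = 448.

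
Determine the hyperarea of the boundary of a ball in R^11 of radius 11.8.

S = n·V_n(r)/r = 11·V_11(11.8)/11.8 (volume-to-surface relation), giving 1.08472e+12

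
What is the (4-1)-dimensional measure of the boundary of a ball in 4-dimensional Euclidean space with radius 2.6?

|∂B_4(2.6)| ≈ 346.936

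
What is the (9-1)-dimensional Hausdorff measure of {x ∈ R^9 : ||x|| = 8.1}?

The surface area of an n-ball is 2π^(n/2) r^(n-1) / Γ(n/2). For n=9, r=8.1: 5.50098e+08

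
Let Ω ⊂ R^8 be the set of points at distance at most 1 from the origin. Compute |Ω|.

V = π^4/24 ≈ 4.05871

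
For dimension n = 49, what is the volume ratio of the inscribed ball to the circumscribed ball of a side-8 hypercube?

Volume scales as r^n, and r_in/r_out = 1/√49, giving (1/√49)^49 ≈ 3.89221e-42.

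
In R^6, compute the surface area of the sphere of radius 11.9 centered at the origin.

S_6(11.9) = 2·π^(6/2)·(11.9)^5 / Γ(6/2) ≈ 7.39919e+06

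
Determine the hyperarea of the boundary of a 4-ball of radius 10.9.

The surface area of an n-ball is 2π^(n/2) r^(n-1) / Γ(n/2). For n=4, r=10.9: 25562.8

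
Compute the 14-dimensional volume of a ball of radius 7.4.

The n-ball volume is π^(n/2)·r^n/Γ(n/2+1). With n=14, r=7.4: V ≈ 8.84836e+11.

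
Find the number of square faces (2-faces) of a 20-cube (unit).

Number of 2-faces = C(20,2) · 2^(20-2) = 190 · 262144 = 49807360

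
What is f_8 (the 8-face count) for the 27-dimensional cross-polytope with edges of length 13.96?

f_8(27-orthoplex) = 2^9 · (27 choose 9) = 2399654400.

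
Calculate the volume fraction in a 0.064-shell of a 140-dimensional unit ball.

Shell fraction = 1 - (1-0.064)^140 ≈ 0.999905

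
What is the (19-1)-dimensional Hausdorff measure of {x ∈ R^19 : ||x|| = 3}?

S = n·V_n(r)/r = 19·V_19(3)/3 (volume-to-surface relation), giving 4897760256·π^9/425425 ≈ 3.43181e+08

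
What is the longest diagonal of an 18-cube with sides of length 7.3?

Diagonal = √18 · 7.3 ≈ 30.9713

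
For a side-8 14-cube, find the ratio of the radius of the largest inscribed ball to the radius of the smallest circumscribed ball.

For an n-cube of any side s, the inradius is s/2 and the circumradius is s√n/2, so the ratio is 1/√14 ≈ 0.267261.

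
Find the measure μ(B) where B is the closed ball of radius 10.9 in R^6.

V_6(10.9) = π^(6/2) · (10.9)^6 / Γ(6/2 + 1) ≈ 8.66677e+06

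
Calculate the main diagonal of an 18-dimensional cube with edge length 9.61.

The space diagonal of an n-cube of side s is s√n. Here 9.61·√18 ≈ 40.7718.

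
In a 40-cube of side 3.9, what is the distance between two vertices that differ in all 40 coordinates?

The space diagonal of an n-cube of side s is s√n. Here 3.9·√40 ≈ 24.6658.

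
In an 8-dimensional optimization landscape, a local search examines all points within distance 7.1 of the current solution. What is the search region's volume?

V_8(7.1) = π^(8/2) · (7.1)^8 / Γ(8/2 + 1) ≈ 2.62093e+07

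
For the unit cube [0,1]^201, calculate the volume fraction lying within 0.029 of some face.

1 - (1 - 2·0.029)^201 = 1 - 0.942^201 ≈ 0.999994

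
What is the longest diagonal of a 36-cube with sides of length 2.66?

The space diagonal of an n-cube of side s is s√n. Here 2.66·√36 = 15.96.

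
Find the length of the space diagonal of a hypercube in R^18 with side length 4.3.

The space diagonal of an n-cube of side s is s√n. Here 4.3·√18 ≈ 18.2434.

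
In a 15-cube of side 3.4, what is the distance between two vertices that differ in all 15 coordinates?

d = √(3.4² + 3.4² + ... + 3.4²) [15 terms] = √(15·3.4²) = 3.4√15 ≈ 13.1681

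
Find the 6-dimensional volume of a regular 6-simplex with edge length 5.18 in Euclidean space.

Volume = 5.18^6 · √(7/2^6) / 6! ≈ 8.87371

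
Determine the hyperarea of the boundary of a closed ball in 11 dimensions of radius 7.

S = n·V_n(r)/r = 11·V_11(7)/7 (volume-to-surface relation), giving 2582630848·π^5/135 ≈ 5.85434e+09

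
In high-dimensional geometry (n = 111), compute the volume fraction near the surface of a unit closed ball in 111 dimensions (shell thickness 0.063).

1 - (1-0.063)^111 ≈ 0.99927 ≈ 99.93%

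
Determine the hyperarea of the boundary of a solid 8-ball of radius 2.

S_8(2) = 2·π^(8/2)·(2)^7 / Γ(8/2) = 128·π^4/3 ≈ 4156.12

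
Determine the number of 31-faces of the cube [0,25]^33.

Number of 31-faces = C(33,31) · 2^(33-31) = 528 · 4 = 2112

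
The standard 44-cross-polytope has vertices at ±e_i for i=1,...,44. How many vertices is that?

The vertices are ±e_1, ..., ±e_44, so there are 2·44 = 88.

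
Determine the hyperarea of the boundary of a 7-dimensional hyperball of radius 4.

S = n·V_n(r)/r = 7·V_7(4)/4 (volume-to-surface relation), giving 65536·π^3/15 ≈ 135468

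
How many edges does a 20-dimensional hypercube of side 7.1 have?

An n-cube has n·2^(n-1) edges. With n = 20: 20·524288 = 10485760.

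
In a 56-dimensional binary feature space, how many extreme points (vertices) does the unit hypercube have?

The 56-cube has 2^56 = 72057594037927936 vertices.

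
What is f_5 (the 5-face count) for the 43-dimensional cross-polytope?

f_5(43-orthoplex) = 2^6 · (43 choose 6) = 390173056.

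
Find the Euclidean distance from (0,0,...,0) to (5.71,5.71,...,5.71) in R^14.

Diagonal = √14 · 5.71 ≈ 21.3649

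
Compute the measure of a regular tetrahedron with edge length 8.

Volume = (√2/12) · 8³ = 60.3398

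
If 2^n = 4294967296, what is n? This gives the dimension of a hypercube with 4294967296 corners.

The n-cube has 2^n vertices, and 4294967296 = 2^32, so n = 32.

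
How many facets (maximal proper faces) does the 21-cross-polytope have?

An n-cross-polytope has 2^(k+1)·C(n,k+1) k-faces. Here 2^21·C(21,21) = 2097152·1 = 2097152.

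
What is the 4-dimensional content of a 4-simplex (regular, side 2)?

Volume = 2^4 · √(5/2^4) / 4! ≈ 0.372678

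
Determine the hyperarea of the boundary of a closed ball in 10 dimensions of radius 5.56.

The surface area of an n-ball is 2π^(n/2) r^(n-1) / Γ(n/2). For n=10, r=5.56: 1.29491e+08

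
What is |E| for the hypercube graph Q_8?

The 8-cube has n·2^(n-1) = 8·2^7 = 8·128 = 1024 edges.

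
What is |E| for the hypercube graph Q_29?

The 29-cube has n·2^(n-1) = 29·2^28 = 29·268435456 = 7784628224 edges.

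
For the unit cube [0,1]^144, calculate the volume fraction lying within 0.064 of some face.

The inner cube has side 1-2·0.064 = 0.872 and volume (0.872)^144 ≈ 2.719e-09, so the shell holds 0.9999999973 of the volume.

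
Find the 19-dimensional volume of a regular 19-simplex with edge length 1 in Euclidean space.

V = (1^19 / 19!) · √((19+1) / 2^19) ≈ 5.07733e-20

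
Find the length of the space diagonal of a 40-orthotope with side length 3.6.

||(3.6,3.6,...,3.6)|| = √(40)·3.6 ≈ 22.7684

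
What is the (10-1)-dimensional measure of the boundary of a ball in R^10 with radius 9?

The surface area of an n-ball is 2π^(n/2) r^(n-1) / Γ(n/2). For n=10, r=9: 129140163·π^5/4 ≈ 9.87986e+09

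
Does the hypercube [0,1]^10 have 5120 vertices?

False. The 10-cube has 2^10 = 1024 vertices.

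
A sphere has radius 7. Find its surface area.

|∂B_3(7)| = 4πr² = 4π·(7)² ≈ 615.752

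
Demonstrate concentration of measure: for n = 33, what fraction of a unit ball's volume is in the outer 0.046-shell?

1 - (1-0.046)^33 ≈ 0.788604 ≈ 78.86%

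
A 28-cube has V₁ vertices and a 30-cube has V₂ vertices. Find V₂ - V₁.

V₁ = 2^28 = 268435456. V₂ = 2^30 = 1073741824. V₂ - V₁ = 805306368.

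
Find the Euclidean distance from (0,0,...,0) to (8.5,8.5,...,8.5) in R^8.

d = √(8.5² + 8.5² + ... + 8.5²) [8 terms] = √(8·8.5²) = 8.5√8 ≈ 24.0416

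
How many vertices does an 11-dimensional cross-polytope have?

The 11-dimensional cross-polytope has 2n = 2·11 = 22 vertices.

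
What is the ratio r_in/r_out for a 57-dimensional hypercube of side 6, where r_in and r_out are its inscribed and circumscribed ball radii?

Ratio = (s/2)/(s√57/2) = 57^(-1/2) ≈ 0.132453.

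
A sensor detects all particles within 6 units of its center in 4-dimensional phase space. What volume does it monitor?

The n-ball volume is π^(n/2)·r^n/Γ(n/2+1). With n=4, r=6: V = 648·π^2 ≈ 6395.5.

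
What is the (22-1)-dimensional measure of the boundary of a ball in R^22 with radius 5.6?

The surface area of an n-ball is 2π^(n/2) r^(n-1) / Γ(n/2). For n=22, r=5.6: 8.35342e+14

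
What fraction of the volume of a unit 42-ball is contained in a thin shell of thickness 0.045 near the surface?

V(inner)/V(outer) = ((1-0.045)/1)^42 ≈ 0.1446, so the shell fraction is 0.855409.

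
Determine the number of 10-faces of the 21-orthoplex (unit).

Each 10-face is the convex hull of 11 vertices, one chosen as ±e_i from each of 11 distinct axes: 2^11·C(21,11) = 722362368.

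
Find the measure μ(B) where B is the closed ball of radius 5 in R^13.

V_13(5) = π^(13/2) · (5)^13 / Γ(13/2 + 1) = 31250000000·π^6/27027 ≈ 1.11161e+09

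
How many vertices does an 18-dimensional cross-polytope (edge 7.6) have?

The 18-dimensional cross-polytope has 2n = 2·18 = 36 vertices.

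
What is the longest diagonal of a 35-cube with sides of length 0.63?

Diagonal = √35 · 0.63 ≈ 3.72713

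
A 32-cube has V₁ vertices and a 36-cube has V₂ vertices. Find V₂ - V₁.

V₁ = 2^32 = 4294967296. V₂ = 2^36 = 68719476736. V₂ - V₁ = 64424509440.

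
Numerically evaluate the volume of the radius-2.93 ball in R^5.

V_5(2.93) = π^(5/2) · (2.93)^5 / Γ(5/2 + 1) ≈ 1136.68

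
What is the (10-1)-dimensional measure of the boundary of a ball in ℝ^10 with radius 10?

The surface area of an n-ball is 2π^(n/2) r^(n-1) / Γ(n/2). For n=10, r=10: 250000000·π^5/3 ≈ 2.55016e+10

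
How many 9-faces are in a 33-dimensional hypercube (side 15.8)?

f_9(33-cube) = (33 choose 9) · 2^24 = 647048567193600.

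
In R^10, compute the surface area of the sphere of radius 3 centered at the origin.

The surface area of an n-ball is 2π^(n/2) r^(n-1) / Γ(n/2). For n=10, r=3: 6561·π^5/4 ≈ 501949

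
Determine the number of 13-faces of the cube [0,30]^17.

An n-cube has C(n,k)·2^(n-k) k-faces. Here C(17,13)·2^4 = 2380·16 = 38080.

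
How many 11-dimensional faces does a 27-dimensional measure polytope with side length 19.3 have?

An n-cube has C(n,k)·2^(n-k) k-faces. Here C(27,11)·2^16 = 13037895·65536 = 854451486720.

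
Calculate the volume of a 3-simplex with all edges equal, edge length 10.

Volume = (√2/12) · 10³ = 117.851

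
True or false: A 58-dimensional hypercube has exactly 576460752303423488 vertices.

False. The 58-cube has 2^58 = 288230376151711744 vertices.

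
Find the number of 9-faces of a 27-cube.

Choose 9 of 27 axes to span the face (C(27,9) = 4686825 ways), then fix each of the remaining 18 coordinates at one of its two extreme values (2^18 = 262144 ways): 4686825·262144 = 1228623052800.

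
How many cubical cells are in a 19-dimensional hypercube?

Number of 3-faces = C(19,3) · 2^(19-3) = 969 · 65536 = 63504384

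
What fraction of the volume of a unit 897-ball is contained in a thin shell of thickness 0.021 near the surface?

1 - (1-0.021)^897 ≈ 0.9999999946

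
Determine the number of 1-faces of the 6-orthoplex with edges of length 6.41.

An n-cross-polytope has 2^(k+1)·C(n,k+1) k-faces. Here 2^2·C(6,2) = 4·15 = 60.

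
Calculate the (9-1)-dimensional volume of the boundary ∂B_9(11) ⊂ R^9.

S_9(11) = 2·π^(9/2)·(11)^8 / Γ(9/2) = 6859484192·π^4/105 ≈ 6.36358e+09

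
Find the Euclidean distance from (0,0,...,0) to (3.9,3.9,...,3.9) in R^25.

||(3.9,3.9,...,3.9)|| = √(25)·3.9 = 19.5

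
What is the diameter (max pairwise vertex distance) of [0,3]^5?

Diagonal = √5 · 3 ≈ 6.7082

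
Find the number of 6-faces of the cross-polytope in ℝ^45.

Number of 6-faces = 2^(6+1) · C(45,6+1) = 128 · 45379620 = 5808591360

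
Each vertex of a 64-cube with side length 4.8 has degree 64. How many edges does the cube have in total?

Number of 1-faces = C(64,1)·2^(64-1) = 64·9223372036854775808 = 590295810358705651712.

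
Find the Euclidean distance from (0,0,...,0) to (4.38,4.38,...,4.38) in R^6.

||(4.38,4.38,...,4.38)|| = √(6)·4.38 ≈ 10.7288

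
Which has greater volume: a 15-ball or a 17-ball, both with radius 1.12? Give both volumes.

V_15(1.12) ≈ 2.08785. V_17(1.12) ≈ 0.967982. The 15-ball is larger.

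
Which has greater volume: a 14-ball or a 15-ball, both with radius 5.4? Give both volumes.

V_14(5.4) ≈ 1.07431e+10. V_15(5.4) ≈ 3.69263e+10. The 15-ball is larger.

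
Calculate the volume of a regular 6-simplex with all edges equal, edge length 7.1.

Volume = 7.1^6 · √(7/2^6) / 6! ≈ 58.8405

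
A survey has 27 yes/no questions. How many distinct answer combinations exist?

An n-cube has 2^n vertices; for n = 27 that is 2^27 = 134217728.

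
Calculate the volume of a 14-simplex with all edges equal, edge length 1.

Volume = 1^14 · √(15/2^14) / 14! ≈ 3.47078e-13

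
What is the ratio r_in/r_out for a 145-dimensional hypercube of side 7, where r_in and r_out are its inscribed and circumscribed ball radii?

r_in / r_out = (7/2) / (7√145/2) = 1/√145 ≈ 0.0830455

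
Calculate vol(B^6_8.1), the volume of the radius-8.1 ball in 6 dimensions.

V_6(8.1) = π^(6/2) · (8.1)^6 / Γ(6/2 + 1) ≈ 1.45951e+06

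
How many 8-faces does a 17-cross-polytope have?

f_8(17-orthoplex) = 2^9 · (17 choose 9) = 12446720.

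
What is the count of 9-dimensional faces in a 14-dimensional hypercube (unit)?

f_9(14-cube) = (14 choose 9) · 2^5 = 64064.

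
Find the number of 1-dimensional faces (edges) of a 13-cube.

An n-cube has n·2^(n-1) edges. With n = 13: 13·4096 = 53248.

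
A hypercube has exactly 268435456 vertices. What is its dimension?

The n-cube has 2^n vertices, and 268435456 = 2^28, so n = 28.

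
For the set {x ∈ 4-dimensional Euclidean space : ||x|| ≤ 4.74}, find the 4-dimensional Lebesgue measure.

V_4(4.74) = π^(4/2) · (4.74)^4 / Γ(4/2 + 1) ≈ 2491.05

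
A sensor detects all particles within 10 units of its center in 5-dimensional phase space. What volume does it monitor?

Volume = π^{5/2}·(10)^5/Γ(7/2) = 160000·π^2/3 ≈ 526379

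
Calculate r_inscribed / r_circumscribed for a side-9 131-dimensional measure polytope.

r_in = 9/2 (half the side); r_out = 9√131/2 (half the diagonal). Ratio = 1/√131 ≈ 0.0873704.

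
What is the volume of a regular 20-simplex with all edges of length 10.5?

V_20 = √(21) · 10.5^20 / (20! · 2^(20/2)) ≈ 0.488058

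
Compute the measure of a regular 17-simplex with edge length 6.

For a regular n-simplex with edge a, V = (a^n / n!)·√((n+1)/2^n). With a=6, n=17: V ≈ 0.000557679.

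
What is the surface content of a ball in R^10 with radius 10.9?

The surface area of an n-ball is 2π^(n/2) r^(n-1) / Γ(n/2). For n=10, r=10.9: 5.53868e+10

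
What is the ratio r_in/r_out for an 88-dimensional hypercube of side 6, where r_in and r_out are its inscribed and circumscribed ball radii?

r_in = 6/2 (half the side); r_out = 6√88/2 (half the diagonal). Ratio = 1/√88 ≈ 0.1066.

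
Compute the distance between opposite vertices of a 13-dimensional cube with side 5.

d = √(5² + 5² + ... + 5²) [13 terms] = √(13·5²) = 5√13 ≈ 18.0278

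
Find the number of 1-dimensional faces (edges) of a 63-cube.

Each of the 2^63 = 9223372036854775808 vertices has degree 63; total edges = 63·2^63/2 = 290536219160925437952.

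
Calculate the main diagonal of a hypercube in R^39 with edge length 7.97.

d = √(7.97² + 7.97² + ... + 7.97²) [39 terms] = √(39·7.97²) = 7.97√39 ≈ 49.7726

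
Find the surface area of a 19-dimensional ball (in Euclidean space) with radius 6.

S_19(6) = 2·π^(19/2)·(6)^18 / Γ(19/2) = 1283918464548864·π^9/425425 ≈ 8.99629e+13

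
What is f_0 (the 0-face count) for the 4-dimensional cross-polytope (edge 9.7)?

An n-cross-polytope has 2^(k+1)·C(n,k+1) k-faces. Here 2^1·C(4,1) = 2·4 = 8.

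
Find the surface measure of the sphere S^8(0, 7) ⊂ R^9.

The surface area of an n-ball is 2π^(n/2) r^(n-1) / Γ(n/2). For n=9, r=7: 26353376·π^4/15 ≈ 1.71137e+08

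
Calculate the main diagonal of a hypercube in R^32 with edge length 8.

Diagonal = √32 · 8 ≈ 45.2548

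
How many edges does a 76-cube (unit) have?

Number of 1-faces = C(76,1)·2^(76-1) = 76·37778931862957161709568 = 2871198821584744289927168.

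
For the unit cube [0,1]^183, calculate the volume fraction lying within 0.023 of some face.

The inner cube has side 1-2·0.023 = 0.954 and volume (0.954)^183 ≈ 0.0001809, so the shell holds 0.999819 of the volume.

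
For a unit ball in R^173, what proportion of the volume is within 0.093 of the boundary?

Shell fraction = 1 - (1-0.093)^173 ≈ 0.9999999536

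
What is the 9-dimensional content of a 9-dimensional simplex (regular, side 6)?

Volume = 6^9 · √(10/2^9) / 9! ≈ 3.88118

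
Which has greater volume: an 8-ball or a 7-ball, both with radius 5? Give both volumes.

V_8(5) ≈ 1.58543e+06. V_7(5) ≈ 369122. The 8-ball is larger.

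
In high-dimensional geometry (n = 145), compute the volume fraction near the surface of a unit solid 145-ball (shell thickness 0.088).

1 - (1-0.088)^145 ≈ 0.9999984178 ≈ 99.999842%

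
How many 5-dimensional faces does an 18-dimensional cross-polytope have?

Number of 5-faces = 2^(5+1) · C(18,5+1) = 64 · 18564 = 1188096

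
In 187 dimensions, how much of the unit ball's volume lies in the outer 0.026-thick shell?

1 - (1-0.026)^187 ≈ 0.992747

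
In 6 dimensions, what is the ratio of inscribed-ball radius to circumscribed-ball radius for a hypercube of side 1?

r_in / r_out = (1/2) / (1√6/2) = 1/√6 ≈ 0.408248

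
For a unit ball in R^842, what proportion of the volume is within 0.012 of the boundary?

V(inner)/V(outer) = ((1-0.012)/1)^842 ≈ 3.849e-05, so the shell fraction is 0.999962.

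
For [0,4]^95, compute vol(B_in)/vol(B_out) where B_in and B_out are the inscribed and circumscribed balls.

V_in / V_out = (r_in/r_out)^95 = (1/√95)^95 = 95^(-95/2) ≈ 1.14322e-94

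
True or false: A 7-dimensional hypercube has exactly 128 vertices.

True. The 7-cube has 2^7 = 128 vertices.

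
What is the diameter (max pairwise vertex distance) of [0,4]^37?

The space diagonal of an n-cube of side s is s√n. Here 4·√37 ≈ 24.3311.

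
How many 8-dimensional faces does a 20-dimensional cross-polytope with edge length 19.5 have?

Number of 8-faces = 2^(8+1) · C(20,8+1) = 512 · 167960 = 85995520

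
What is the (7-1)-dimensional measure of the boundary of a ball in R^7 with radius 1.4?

S_7(1.4) = 2·π^(7/2)·(1.4)^6 / Γ(7/2) ≈ 249.027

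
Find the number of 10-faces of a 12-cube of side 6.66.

An n-cube has C(n,k)·2^(n-k) k-faces. Here C(12,10)·2^2 = 66·4 = 264.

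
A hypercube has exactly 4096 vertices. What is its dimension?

Since 2^n = 4096, we have n = 12.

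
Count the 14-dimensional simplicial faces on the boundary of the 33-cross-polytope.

Number of 14-faces = 2^(14+1) · C(33,14+1) = 32768 · 1037158320 = 33985603829760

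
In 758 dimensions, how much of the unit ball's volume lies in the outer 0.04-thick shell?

V(inner)/V(outer) = ((1-0.04)/1)^758 ≈ 3.644e-14, so the shell fraction is 1 - 3.644e-14.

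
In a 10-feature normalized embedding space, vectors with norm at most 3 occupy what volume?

V_10(3) = π^(10/2) · (3)^10 / Γ(10/2 + 1) = 19683·π^5/40 ≈ 150585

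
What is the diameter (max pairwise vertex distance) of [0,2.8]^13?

Diagonal = √13 · 2.8 ≈ 10.0955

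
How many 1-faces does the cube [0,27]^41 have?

Each of the 2^41 = 2199023255552 vertices has degree 41; total edges = 41·2^41/2 = 45079976738816.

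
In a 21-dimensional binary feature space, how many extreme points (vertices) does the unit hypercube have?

An n-cube has 2^n vertices; for n = 21 that is 2^21 = 2097152.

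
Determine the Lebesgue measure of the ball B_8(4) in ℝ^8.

V_8(4) = π^(8/2) · (4)^8 / Γ(8/2 + 1) = 8192·π^4/3 ≈ 265992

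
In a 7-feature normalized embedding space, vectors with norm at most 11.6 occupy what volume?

Volume = π^{7/2}·(11.6)^7/Γ(9/2) ≈ 1.33532e+08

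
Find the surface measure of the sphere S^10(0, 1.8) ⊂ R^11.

|∂B_11(1.8)| ≈ 7399.84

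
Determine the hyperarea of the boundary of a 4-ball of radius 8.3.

S = n·V_n(r)/r = 4·V_4(8.3)/8.3 (volume-to-surface relation), giving 11286.6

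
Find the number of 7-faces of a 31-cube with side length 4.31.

Number of 7-faces = C(31,7) · 2^(31-7) = 2629575 · 16777216 = 44116947763200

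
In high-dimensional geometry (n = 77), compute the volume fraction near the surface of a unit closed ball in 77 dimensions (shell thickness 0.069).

1 - (1-0.069)^77 ≈ 0.995934 ≈ 99.59%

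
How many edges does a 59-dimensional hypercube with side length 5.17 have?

Each of the 2^59 = 576460752303423488 vertices has degree 59; total edges = 59·2^59/2 = 17005592192950992896.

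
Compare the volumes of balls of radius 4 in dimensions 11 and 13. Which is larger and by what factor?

V_11(4) ≈ 7.9025e+06, V_13(4) ≈ 6.11113e+07. The 13-ball is larger by a factor of 7.733.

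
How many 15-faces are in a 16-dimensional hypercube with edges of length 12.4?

Choose 15 of 16 axes to span the face (C(16,15) = 16 ways), then fix each of the remaining 1 coordinate at one of its two extreme values (2^1 = 2 ways): 16·2 = 32.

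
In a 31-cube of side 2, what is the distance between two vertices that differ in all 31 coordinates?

d = √(2² + 2² + ... + 2²) [31 terms] = √(31·2²) = 2√31 ≈ 11.1355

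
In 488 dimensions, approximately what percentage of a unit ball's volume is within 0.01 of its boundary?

1 - (1-0.01)^488 ≈ 0.992587 ≈ 99.26%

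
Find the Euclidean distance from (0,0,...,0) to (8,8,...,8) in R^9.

d = √(8² + 8² + ... + 8²) [9 terms] = √(9·8²) = 8√9 = 24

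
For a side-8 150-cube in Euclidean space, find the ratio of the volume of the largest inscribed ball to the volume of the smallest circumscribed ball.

Volume scales as r^n, and r_in/r_out = 1/√150, giving (1/√150)^150 ≈ 6.21091e-164.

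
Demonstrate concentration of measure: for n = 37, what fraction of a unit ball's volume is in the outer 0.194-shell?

1 - (1-0.194)^37 ≈ 0.999658 ≈ 99.9658%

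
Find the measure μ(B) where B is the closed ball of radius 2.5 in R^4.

V_4(2.5) = π^(4/2) · (2.5)^4 / Γ(4/2 + 1) = 625·π^2/32 ≈ 192.766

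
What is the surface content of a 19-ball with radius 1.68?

S = n·V_n(r)/r = 19·V_19(1.68)/1.68 (volume-to-surface relation), giving 10067.2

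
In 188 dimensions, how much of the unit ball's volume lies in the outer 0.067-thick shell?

V(inner)/V(outer) = ((1-0.067)/1)^188 ≈ 2.176e-06, so the shell fraction is 0.9999978235.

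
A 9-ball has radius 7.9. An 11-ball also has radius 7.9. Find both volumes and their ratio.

V_9(7.9) ≈ 3.95332e+08. V_11(7.9) ≈ 1.4093e+10. Ratio V_9/V_11 ≈ 0.02805.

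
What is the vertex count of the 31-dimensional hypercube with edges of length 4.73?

Each vertex is a binary string of length 31, so there are 2^31 = 2147483648.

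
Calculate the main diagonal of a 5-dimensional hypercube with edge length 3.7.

d = √(3.7² + 3.7² + ... + 3.7²) [5 terms] = √(5·3.7²) = 3.7√5 ≈ 8.27345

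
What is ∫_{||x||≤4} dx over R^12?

V = 1048576·π^6/45 ≈ 2.2402e+07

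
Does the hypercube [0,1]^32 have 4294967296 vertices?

True. The 32-cube has 2^32 = 4294967296 vertices.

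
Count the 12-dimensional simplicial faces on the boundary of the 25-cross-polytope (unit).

Each 12-face is the convex hull of 13 vertices, one chosen as ±e_i from each of 13 distinct axes: 2^13·C(25,13) = 42600857600.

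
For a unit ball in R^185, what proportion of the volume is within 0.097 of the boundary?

V(inner)/V(outer) = ((1-0.097)/1)^185 ≈ 6.342e-09, so the shell fraction is 0.9999999937.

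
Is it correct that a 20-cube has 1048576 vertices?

True. The 20-cube has 2^20 = 1048576 vertices.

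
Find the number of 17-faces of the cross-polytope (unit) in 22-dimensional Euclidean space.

An n-cross-polytope has 2^(k+1)·C(n,k+1) k-faces. Here 2^18·C(22,18) = 262144·7315 = 1917583360.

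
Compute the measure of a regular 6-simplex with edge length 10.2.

Volume = 10.2^6 · √(7/2^6) / 6! ≈ 517.282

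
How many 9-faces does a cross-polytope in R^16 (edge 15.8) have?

Each 9-face is the convex hull of 10 vertices, one chosen as ±e_i from each of 10 distinct axes: 2^10·C(16,10) = 8200192.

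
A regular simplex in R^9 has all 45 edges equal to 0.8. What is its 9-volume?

V = (0.8^9 / 9!) · √((9+1) / 2^9) ≈ 5.16906e-08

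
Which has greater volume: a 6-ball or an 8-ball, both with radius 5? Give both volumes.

V_6(5) ≈ 80745.5. V_8(5) ≈ 1.58543e+06. The 8-ball is larger.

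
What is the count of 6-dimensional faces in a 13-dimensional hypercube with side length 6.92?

An n-cube has C(n,k)·2^(n-k) k-faces. Here C(13,6)·2^7 = 1716·128 = 219648.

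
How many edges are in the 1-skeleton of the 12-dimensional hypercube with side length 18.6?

Number of 1-faces = C(12,1)·2^(12-1) = 12·2048 = 24576.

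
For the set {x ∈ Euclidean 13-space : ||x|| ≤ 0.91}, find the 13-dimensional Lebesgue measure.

V_13(0.91) = π^(13/2) · (0.91)^13 / Γ(13/2 + 1) ≈ 0.267226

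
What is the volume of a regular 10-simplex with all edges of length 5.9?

Volume = 5.9^10 · √(11/2^10) / 10! ≈ 1.45983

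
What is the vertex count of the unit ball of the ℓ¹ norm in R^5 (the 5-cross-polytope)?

The vertices are ±e_1, ..., ±e_5, so there are 2·5 = 10.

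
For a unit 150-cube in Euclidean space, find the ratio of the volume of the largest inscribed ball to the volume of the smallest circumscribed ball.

Volume scales as r^n, and r_in/r_out = 1/√150, giving (1/√150)^150 ≈ 6.21091e-164.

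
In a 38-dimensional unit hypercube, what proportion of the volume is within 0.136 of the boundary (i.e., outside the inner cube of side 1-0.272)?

The inner cube has side 1-2·0.136 = 0.728 and volume (0.728)^38 ≈ 5.768e-06, so the shell holds 0.999994 of the volume.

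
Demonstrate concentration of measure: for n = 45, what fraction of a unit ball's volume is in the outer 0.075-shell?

1 - (1-0.075)^45 ≈ 0.970051 ≈ 97.01%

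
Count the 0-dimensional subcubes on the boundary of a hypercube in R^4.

f_0(4-cube) = (4 choose 0) · 2^4 = 16.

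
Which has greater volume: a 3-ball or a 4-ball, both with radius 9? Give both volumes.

V_3(9) ≈ 3053.63. V_4(9) ≈ 32377.2. The 4-ball is larger.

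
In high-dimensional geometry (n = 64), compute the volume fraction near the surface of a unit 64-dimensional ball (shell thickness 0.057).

1 - (1-0.057)^64 ≈ 0.976625 ≈ 97.66%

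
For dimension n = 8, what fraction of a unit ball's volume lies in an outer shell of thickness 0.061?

1 - (1-0.061)^8 ≈ 0.3956 ≈ 39.56%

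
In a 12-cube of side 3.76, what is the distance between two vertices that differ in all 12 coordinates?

||(3.76,3.76,...,3.76)|| = √(12)·3.76 ≈ 13.025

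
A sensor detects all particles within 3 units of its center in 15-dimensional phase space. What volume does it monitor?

V_15(3) = π^(15/2) · (3)^15 / Γ(15/2 + 1) = 45349632·π^7/25025 ≈ 5.47329e+06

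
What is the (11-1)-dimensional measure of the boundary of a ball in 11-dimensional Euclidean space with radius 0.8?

S = n·V_n(r)/r = 11·V_11(0.8)/0.8 (volume-to-surface relation), giving 2.22535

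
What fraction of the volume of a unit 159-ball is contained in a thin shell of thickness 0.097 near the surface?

Shell fraction = 1 - (1-0.097)^159 ≈ 0.99999991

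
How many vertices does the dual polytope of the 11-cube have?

An n-cross-polytope has 2n vertices; here n = 11, giving 22.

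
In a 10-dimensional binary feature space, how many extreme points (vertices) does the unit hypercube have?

An n-cube has 2^n vertices; for n = 10 that is 2^10 = 1024.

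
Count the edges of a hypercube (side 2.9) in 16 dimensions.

Number of 1-faces = C(16,1)·2^(16-1) = 16·32768 = 524288.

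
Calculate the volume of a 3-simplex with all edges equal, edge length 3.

Volume = (√2/12) · 3³ = 3.18198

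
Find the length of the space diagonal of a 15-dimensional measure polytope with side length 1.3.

d = √(1.3² + 1.3² + ... + 1.3²) [15 terms] = √(15·1.3²) = 1.3√15 ≈ 5.03488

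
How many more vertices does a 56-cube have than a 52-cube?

The 56-cube has 2^56 = 72057594037927936 vertices. The 52-cube has 2^52 = 4503599627370496 vertices. Difference: 72057594037927936 - 4503599627370496 = 67553994410557440.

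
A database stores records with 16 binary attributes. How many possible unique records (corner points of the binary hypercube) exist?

Number of vertices = 2^16 = 65536.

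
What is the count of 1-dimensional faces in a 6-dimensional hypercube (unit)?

Number of 1-faces = C(6,1) · 2^(6-1) = 6 · 32 = 192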